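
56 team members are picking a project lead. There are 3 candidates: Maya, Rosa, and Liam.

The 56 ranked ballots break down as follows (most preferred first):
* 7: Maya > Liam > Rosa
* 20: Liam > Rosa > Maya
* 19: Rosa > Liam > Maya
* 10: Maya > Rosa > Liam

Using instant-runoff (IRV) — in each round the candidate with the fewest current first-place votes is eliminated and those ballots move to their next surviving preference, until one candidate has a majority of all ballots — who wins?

Round 1: Maya 17, Rosa 19, Liam 20. Maya eliminated.
Round 2: Rosa 29, Liam 27. Rosa has a majority (≥29).

Rosa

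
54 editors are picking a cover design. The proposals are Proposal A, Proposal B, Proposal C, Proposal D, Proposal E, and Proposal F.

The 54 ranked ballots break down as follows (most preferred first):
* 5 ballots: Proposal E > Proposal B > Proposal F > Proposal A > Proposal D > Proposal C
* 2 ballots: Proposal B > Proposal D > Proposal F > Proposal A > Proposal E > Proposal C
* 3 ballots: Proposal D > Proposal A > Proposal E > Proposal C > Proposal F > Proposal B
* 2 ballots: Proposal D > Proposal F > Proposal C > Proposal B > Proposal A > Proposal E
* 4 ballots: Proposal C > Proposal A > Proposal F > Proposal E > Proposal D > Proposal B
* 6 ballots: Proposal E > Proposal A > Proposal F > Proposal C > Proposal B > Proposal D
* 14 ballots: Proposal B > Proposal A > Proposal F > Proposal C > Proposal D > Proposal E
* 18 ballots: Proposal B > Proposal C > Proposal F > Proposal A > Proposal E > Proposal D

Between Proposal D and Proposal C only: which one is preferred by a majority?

Proposal C

Proposal D is ranked above Proposal C on 12 ballots; Proposal C above Proposal D on 42.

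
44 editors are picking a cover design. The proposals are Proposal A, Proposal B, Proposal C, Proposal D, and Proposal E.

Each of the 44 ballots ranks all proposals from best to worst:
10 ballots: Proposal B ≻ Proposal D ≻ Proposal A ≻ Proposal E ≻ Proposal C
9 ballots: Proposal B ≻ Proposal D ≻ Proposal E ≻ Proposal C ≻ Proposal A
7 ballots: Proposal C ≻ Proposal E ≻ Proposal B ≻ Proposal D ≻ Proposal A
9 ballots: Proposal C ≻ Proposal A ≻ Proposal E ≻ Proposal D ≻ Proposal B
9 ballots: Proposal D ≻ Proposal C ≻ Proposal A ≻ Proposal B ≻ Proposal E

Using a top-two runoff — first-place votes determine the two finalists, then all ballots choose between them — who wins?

Round 1 first-place votes: Proposal A 0, Proposal B 19, Proposal C 16, Proposal D 9, Proposal E 0. Proposal B and Proposal C advance.
Runoff: Proposal B is ranked above Proposal C on 19 ballots, Proposal C above Proposal B on 25.

Proposal C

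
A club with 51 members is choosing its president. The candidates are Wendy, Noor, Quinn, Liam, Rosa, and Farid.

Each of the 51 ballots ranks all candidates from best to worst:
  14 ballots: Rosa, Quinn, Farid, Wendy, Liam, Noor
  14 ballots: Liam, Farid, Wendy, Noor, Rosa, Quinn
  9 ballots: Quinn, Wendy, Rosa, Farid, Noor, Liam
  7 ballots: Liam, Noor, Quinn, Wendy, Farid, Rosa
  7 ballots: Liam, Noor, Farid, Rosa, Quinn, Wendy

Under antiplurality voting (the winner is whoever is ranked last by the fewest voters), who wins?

Farid

Last-place votes: Wendy 7, Noor 14, Quinn 14, Liam 9, Rosa 7, Farid 0.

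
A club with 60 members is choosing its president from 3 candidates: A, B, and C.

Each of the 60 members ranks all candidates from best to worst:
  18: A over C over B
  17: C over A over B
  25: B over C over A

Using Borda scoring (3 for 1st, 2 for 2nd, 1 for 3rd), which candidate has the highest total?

A: 18×3 + 17×2 + 25×1 = 113
B: 18×1 + 17×1 + 25×3 = 110
C: 18×2 + 17×3 + 25×2 = 137

C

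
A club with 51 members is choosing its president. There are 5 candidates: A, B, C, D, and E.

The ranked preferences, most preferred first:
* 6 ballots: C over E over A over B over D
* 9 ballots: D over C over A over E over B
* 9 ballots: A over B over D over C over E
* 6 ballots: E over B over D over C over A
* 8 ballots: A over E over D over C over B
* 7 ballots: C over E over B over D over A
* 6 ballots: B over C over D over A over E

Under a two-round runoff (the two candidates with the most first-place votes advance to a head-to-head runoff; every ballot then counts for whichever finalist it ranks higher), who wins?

C

Round 1 first-place votes: A 17, B 6, C 13, D 9, E 6. A and C advance.
Runoff: A is ranked above C on 17 ballots, C above A on 34.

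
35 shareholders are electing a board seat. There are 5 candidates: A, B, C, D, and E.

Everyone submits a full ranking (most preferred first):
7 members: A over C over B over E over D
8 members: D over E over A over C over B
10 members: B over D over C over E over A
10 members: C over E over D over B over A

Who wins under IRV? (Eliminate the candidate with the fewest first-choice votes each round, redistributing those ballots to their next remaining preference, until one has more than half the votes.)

Round 1: A 7, B 10, C 10, D 8, E 0. E eliminated.
Round 2: A 7, B 10, C 10, D 8. A eliminated.
Round 3: B 10, C 17, D 8. D eliminated.
Round 4: B 10, C 25. C has a majority (≥18).

C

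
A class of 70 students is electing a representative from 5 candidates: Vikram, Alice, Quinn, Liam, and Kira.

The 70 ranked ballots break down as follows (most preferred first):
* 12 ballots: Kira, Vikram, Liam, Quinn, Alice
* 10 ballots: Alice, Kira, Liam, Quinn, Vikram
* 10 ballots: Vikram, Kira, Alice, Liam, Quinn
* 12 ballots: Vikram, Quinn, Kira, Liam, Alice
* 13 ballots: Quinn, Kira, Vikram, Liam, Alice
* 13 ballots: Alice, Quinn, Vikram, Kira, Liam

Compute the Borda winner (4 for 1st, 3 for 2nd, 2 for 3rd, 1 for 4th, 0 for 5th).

Kira

Vikram: 12×3 + 10×0 + 10×4 + 12×4 + 13×2 + 13×2 = 176
Alice: 12×0 + 10×4 + 10×2 + 12×0 + 13×0 + 13×4 = 112
Quinn: 12×1 + 10×1 + 10×0 + 12×3 + 13×4 + 13×3 = 149
Liam: 12×2 + 10×2 + 10×1 + 12×1 + 13×1 + 13×0 = 79
Kira: 12×4 + 10×3 + 10×3 + 12×2 + 13×3 + 13×1 = 184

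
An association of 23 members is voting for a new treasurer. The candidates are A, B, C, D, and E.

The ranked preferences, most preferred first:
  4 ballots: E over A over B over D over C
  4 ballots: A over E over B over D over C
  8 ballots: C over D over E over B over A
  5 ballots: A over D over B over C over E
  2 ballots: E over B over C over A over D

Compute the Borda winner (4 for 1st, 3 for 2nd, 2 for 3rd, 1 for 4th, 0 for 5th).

A: 4×3 + 4×4 + 8×0 + 5×4 + 2×1 = 50
B: 4×2 + 4×2 + 8×1 + 5×2 + 2×3 = 40
C: 4×0 + 4×0 + 8×4 + 5×1 + 2×2 = 41
D: 4×1 + 4×1 + 8×3 + 5×3 + 2×0 = 47
E: 4×4 + 4×3 + 8×2 + 5×0 + 2×4 = 52

E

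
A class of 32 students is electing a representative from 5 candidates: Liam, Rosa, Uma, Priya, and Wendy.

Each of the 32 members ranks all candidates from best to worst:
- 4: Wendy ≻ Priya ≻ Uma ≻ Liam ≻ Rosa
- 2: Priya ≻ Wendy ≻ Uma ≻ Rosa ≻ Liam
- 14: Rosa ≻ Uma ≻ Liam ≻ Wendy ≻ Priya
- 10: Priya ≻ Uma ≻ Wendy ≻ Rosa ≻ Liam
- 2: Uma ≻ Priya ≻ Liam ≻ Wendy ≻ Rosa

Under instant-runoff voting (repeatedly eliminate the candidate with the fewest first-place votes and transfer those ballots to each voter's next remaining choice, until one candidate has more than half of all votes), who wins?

Round 1: Liam 0, Rosa 14, Uma 2, Priya 12, Wendy 4. Liam eliminated.
Round 2: Rosa 14, Uma 2, Priya 12, Wendy 4. Uma eliminated.
Round 3: Rosa 14, Priya 14, Wendy 4. Wendy eliminated.
Round 4: Rosa 14, Priya 18. Priya has a majority (≥17).

Priya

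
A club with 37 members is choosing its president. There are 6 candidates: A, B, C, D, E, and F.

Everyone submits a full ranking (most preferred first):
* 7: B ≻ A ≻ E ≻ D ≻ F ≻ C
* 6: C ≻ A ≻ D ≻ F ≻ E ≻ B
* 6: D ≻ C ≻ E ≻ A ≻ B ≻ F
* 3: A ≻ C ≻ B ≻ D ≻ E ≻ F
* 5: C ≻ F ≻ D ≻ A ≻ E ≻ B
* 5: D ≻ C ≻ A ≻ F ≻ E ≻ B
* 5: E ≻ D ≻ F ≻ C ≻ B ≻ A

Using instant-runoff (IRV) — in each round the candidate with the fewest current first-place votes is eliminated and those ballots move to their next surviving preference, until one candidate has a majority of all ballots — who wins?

D

Round 1: A 3, B 7, C 11, D 11, E 5, F 0. F eliminated.
Round 2: A 3, B 7, C 11, D 11, E 5. A eliminated.
Round 3: B 7, C 14, D 11, E 5. E eliminated.
Round 4: B 7, C 14, D 16. B eliminated.
Round 5: C 14, D 23. D has a majority (≥19).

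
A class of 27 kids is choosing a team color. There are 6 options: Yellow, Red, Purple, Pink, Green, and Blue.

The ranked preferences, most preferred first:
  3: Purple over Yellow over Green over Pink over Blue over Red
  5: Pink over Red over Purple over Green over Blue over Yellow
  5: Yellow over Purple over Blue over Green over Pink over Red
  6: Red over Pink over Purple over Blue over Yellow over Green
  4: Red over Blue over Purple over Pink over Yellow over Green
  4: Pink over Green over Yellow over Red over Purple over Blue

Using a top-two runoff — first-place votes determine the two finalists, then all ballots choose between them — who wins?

Pink

Round 1 first-place votes: Yellow 5, Red 10, Purple 3, Pink 9, Green 0, Blue 0. Red and Pink advance.
Runoff: Red is ranked above Pink on 10 ballots, Pink above Red on 17.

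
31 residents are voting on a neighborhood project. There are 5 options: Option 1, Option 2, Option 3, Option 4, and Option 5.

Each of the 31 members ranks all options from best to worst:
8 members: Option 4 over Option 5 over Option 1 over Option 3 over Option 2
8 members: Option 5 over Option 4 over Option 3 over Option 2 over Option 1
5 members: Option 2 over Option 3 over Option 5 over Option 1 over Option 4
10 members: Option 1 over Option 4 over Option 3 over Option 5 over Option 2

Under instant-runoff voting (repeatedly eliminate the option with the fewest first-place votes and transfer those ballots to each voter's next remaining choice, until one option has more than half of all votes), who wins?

Round 1: Option 1 10, Option 2 5, Option 3 0, Option 4 8, Option 5 8. Option 3 eliminated.
Round 2: Option 1 10, Option 2 5, Option 4 8, Option 5 8. Option 2 eliminated.
Round 3: Option 1 10, Option 4 8, Option 5 13. Option 4 eliminated.
Round 4: Option 1 10, Option 5 21. Option 5 has a majority (≥16).

Option 5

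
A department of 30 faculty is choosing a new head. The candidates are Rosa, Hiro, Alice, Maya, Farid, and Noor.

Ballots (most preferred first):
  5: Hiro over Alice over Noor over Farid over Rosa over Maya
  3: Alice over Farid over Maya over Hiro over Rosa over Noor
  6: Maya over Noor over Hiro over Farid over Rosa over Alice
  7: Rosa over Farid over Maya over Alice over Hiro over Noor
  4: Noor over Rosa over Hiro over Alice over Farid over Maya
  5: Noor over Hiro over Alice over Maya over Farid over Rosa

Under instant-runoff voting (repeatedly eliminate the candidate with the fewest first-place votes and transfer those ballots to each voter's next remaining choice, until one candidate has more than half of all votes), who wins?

Round 1: Rosa 7, Hiro 5, Alice 3, Maya 6, Farid 0, Noor 9. Farid eliminated.
Round 2: Rosa 7, Hiro 5, Alice 3, Maya 6, Noor 9. Alice eliminated.
Round 3: Rosa 7, Hiro 5, Maya 9, Noor 9. Hiro eliminated.
Round 4: Rosa 7, Maya 9, Noor 14. Rosa eliminated.
Round 5: Maya 16, Noor 14. Maya has a majority (≥16).

Maya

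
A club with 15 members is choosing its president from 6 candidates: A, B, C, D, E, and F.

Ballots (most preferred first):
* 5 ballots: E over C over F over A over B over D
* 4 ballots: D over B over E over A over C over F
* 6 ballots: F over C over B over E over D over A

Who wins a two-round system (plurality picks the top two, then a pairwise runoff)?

E

Round 1 first-place votes: A 0, B 0, C 0, D 4, E 5, F 6. F and E advance.
Runoff: F is ranked above E on 6 ballots, E above F on 9.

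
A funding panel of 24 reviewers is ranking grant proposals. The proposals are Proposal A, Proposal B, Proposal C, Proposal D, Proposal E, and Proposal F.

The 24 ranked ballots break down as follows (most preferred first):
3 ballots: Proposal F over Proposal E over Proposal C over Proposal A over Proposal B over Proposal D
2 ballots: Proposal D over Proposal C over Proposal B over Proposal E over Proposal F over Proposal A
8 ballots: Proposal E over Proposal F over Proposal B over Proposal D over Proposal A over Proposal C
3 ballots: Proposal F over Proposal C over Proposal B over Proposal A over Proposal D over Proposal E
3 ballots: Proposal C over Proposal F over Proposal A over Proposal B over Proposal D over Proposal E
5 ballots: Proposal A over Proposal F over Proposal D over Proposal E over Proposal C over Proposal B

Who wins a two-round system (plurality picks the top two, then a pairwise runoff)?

Round 1 first-place votes: Proposal A 5, Proposal B 0, Proposal C 3, Proposal D 2, Proposal E 8, Proposal F 6. Proposal E and Proposal F advance.
Runoff: Proposal E is ranked above Proposal F on 10 ballots, Proposal F above Proposal E on 14.

Proposal F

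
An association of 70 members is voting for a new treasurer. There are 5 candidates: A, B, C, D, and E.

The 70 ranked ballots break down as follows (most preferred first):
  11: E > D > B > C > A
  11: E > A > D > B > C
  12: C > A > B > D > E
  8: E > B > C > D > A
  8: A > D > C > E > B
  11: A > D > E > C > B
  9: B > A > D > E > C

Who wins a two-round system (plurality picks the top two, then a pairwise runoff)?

Round 1 first-place votes: A 19, B 9, C 12, D 0, E 30. E and A advance.
Runoff: E is ranked above A on 30 ballots, A above E on 40.

A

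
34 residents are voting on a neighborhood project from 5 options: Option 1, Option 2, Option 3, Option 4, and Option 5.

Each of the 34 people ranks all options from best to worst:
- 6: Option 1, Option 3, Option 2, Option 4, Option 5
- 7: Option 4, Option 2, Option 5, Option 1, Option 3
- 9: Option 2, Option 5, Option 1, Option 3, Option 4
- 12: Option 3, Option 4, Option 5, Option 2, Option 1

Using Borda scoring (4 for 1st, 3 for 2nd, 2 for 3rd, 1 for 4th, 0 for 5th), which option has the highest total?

Option 2

Option 1: 6×4 + 7×1 + 9×2 + 12×0 = 49
Option 2: 6×2 + 7×3 + 9×4 + 12×1 = 81
Option 3: 6×3 + 7×0 + 9×1 + 12×4 = 75
Option 4: 6×1 + 7×4 + 9×0 + 12×3 = 70
Option 5: 6×0 + 7×2 + 9×3 + 12×2 = 65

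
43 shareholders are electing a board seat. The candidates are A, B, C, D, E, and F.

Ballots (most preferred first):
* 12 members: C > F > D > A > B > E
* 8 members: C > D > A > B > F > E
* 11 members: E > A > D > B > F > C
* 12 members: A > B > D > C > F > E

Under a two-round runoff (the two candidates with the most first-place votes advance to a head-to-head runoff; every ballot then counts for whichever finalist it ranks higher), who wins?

A

Round 1 first-place votes: A 12, B 0, C 20, D 0, E 11, F 0. C and A advance.
Runoff: C is ranked above A on 20 ballots, A above C on 23.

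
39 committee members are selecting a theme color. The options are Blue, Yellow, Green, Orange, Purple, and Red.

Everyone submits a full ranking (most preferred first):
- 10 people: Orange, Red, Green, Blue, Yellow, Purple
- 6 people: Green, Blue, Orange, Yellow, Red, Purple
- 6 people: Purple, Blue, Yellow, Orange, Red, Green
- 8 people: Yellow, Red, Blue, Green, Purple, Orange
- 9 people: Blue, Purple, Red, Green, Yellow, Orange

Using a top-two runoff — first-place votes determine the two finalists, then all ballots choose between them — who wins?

Round 1 first-place votes: Blue 9, Yellow 8, Green 6, Orange 10, Purple 6, Red 0. Orange and Blue advance.
Runoff: Orange is ranked above Blue on 10 ballots, Blue above Orange on 29.

Blue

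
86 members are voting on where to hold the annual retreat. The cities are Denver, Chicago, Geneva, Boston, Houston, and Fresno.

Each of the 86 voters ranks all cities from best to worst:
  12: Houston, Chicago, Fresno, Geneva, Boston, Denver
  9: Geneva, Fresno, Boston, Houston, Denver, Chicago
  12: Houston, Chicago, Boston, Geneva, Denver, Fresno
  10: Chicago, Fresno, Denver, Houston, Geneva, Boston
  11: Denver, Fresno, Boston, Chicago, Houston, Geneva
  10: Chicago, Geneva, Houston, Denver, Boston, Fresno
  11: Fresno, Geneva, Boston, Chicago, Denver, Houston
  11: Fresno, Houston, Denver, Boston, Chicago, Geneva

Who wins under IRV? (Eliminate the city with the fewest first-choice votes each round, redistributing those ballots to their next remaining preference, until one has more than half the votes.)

Round 1: Denver 11, Chicago 20, Geneva 9, Boston 0, Houston 24, Fresno 22. Boston eliminated.
Round 2: Denver 11, Chicago 20, Geneva 9, Houston 24, Fresno 22. Geneva eliminated.
Round 3: Denver 11, Chicago 20, Houston 24, Fresno 31. Denver eliminated.
Round 4: Chicago 20, Houston 24, Fresno 42. Chicago eliminated.
Round 5: Houston 34, Fresno 52. Fresno has a majority (≥44).

Fresno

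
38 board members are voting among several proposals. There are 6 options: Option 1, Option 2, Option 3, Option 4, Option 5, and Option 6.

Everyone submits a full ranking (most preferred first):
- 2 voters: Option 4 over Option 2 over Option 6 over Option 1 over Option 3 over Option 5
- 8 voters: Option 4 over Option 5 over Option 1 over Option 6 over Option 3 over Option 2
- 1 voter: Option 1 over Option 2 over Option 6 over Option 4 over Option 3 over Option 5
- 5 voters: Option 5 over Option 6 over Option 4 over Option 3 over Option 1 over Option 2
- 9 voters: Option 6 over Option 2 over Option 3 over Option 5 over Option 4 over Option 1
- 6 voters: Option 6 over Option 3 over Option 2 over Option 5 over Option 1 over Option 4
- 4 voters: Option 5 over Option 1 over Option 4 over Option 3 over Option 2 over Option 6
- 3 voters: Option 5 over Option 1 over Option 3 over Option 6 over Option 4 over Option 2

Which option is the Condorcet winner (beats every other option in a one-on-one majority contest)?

Option 5

Option 5 vs Option 1: 35–3
Option 5 vs Option 2: 20–18
Option 5 vs Option 3: 20–18
Option 5 vs Option 4: 27–11
Option 5 vs Option 6: 20–18
Option 5 beats every other option.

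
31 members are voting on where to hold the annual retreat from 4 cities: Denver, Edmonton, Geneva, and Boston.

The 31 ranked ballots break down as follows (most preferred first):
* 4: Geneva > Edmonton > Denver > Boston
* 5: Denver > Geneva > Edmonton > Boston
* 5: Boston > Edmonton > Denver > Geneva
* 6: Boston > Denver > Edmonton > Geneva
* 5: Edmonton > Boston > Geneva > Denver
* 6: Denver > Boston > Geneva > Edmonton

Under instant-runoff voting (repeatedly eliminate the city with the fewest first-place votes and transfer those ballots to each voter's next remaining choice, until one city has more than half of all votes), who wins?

Boston

Round 1: Denver 11, Edmonton 5, Geneva 4, Boston 11. Geneva eliminated.
Round 2: Denver 11, Edmonton 9, Boston 11. Edmonton eliminated.
Round 3: Denver 15, Boston 16. Boston has a majority (≥16).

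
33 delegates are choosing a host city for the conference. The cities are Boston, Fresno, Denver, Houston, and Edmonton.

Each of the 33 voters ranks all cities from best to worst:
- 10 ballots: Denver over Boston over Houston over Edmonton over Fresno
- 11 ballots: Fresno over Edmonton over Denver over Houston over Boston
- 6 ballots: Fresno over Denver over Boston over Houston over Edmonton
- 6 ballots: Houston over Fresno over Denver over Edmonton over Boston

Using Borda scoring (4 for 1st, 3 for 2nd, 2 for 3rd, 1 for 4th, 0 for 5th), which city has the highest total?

Denver

Boston: 10×3 + 11×0 + 6×2 + 6×0 = 42
Fresno: 10×0 + 11×4 + 6×4 + 6×3 = 86
Denver: 10×4 + 11×2 + 6×3 + 6×2 = 92
Houston: 10×2 + 11×1 + 6×1 + 6×4 = 61
Edmonton: 10×1 + 11×3 + 6×0 + 6×1 = 49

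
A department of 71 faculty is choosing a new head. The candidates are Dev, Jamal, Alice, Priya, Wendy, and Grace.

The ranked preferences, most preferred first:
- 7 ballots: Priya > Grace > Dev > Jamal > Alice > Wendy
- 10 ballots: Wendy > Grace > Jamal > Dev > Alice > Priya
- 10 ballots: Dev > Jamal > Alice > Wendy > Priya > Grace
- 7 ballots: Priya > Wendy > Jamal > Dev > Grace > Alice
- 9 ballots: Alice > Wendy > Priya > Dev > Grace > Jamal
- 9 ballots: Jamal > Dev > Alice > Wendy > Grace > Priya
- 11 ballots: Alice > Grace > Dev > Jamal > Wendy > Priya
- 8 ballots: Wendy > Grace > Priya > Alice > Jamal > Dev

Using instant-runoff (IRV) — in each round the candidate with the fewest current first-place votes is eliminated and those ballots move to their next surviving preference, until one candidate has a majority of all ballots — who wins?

Round 1: Dev 10, Jamal 9, Alice 20, Priya 14, Wendy 18, Grace 0. Grace eliminated.
Round 2: Dev 10, Jamal 9, Alice 20, Priya 14, Wendy 18. Jamal eliminated.
Round 3: Dev 19, Alice 20, Priya 14, Wendy 18. Priya eliminated.
Round 4: Dev 26, Alice 20, Wendy 25. Alice eliminated.
Round 5: Dev 37, Wendy 34. Dev has a majority (≥36).

Dev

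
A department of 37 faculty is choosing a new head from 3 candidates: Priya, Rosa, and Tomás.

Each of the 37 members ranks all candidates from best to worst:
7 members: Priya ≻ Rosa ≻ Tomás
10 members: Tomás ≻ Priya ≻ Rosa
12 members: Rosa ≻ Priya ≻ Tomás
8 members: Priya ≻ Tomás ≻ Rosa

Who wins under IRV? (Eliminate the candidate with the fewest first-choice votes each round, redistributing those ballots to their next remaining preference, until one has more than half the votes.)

Priya

Round 1: Priya 15, Rosa 12, Tomás 10. Tomás eliminated.
Round 2: Priya 25, Rosa 12. Priya has a majority (≥19).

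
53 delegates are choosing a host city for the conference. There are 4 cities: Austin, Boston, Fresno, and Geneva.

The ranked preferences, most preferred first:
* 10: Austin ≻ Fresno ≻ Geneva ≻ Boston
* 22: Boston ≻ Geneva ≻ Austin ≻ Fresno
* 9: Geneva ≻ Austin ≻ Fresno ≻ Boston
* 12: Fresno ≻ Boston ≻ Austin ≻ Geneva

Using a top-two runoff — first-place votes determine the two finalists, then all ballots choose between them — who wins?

Round 1 first-place votes: Austin 10, Boston 22, Fresno 12, Geneva 9. Boston and Fresno advance.
Runoff: Boston is ranked above Fresno on 22 ballots, Fresno above Boston on 31.

Fresno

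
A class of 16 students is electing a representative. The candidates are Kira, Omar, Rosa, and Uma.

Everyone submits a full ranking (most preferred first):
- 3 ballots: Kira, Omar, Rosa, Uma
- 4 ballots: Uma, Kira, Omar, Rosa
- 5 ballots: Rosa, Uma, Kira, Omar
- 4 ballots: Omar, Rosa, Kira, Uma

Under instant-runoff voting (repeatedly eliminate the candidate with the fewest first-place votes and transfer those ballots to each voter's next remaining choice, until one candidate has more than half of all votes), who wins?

Omar

Round 1: Kira 3, Omar 4, Rosa 5, Uma 4. Kira eliminated.
Round 2: Omar 7, Rosa 5, Uma 4. Uma eliminated.
Round 3: Omar 11, Rosa 5. Omar has a majority (≥9).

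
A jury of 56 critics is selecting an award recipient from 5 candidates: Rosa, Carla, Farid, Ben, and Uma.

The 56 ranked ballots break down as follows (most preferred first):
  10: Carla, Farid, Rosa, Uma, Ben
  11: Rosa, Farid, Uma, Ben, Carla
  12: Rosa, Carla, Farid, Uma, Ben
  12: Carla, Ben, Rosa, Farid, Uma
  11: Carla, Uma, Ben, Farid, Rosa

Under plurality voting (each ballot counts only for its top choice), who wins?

First-place votes: Rosa 23, Carla 33, Farid 0, Ben 0, Uma 0.

Carla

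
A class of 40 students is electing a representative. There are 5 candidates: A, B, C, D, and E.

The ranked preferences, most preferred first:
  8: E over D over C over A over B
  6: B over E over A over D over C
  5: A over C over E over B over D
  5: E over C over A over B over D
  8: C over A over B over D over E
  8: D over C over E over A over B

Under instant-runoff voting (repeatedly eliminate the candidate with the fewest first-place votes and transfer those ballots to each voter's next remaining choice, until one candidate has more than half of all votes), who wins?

C

Round 1: A 5, B 6, C 8, D 8, E 13. A eliminated.
Round 2: B 6, C 13, D 8, E 13. B eliminated.
Round 3: C 13, D 8, E 19. D eliminated.
Round 4: C 21, E 19. C has a majority (≥21).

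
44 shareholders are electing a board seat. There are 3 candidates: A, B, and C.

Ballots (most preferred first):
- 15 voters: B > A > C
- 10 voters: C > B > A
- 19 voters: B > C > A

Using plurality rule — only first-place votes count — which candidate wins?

B

First-place votes: A 0, B 34, C 10.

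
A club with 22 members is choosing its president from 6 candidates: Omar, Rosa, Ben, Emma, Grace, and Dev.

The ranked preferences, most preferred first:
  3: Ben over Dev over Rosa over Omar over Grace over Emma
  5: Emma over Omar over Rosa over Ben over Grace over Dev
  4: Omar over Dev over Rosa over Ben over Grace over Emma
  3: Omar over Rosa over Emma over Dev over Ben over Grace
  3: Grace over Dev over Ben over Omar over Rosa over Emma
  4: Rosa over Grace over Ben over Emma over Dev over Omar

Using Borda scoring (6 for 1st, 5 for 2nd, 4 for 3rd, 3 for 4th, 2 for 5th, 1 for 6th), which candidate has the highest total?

Rosa

Omar: 3×3 + 5×5 + 4×6 + 3×6 + 3×3 + 4×1 = 89
Rosa: 3×4 + 5×4 + 4×4 + 3×5 + 3×2 + 4×6 = 93
Ben: 3×6 + 5×3 + 4×3 + 3×2 + 3×4 + 4×4 = 79
Emma: 3×1 + 5×6 + 4×1 + 3×4 + 3×1 + 4×3 = 64
Grace: 3×2 + 5×2 + 4×2 + 3×1 + 3×6 + 4×5 = 65
Dev: 3×5 + 5×1 + 4×5 + 3×3 + 3×5 + 4×2 = 72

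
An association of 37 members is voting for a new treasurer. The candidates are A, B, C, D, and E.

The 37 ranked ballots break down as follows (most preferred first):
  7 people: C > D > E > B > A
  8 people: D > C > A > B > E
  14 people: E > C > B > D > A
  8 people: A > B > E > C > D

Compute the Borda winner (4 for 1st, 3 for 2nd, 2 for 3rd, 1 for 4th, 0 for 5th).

C

A: 7×0 + 8×2 + 14×0 + 8×4 = 48
B: 7×1 + 8×1 + 14×2 + 8×3 = 67
C: 7×4 + 8×3 + 14×3 + 8×1 = 102
D: 7×3 + 8×4 + 14×1 + 8×0 = 67
E: 7×2 + 8×0 + 14×4 + 8×2 = 86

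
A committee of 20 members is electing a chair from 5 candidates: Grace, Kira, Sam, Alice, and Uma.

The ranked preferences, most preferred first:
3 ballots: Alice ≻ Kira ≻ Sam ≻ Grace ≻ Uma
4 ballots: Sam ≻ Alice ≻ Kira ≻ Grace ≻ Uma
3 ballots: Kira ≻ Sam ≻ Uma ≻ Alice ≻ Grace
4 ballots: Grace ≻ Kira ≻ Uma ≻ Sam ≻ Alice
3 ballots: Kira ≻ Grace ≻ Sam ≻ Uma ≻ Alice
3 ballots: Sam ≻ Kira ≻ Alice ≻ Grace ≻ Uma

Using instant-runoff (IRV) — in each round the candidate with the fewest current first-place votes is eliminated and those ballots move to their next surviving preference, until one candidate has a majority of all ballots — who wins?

Kira

Round 1: Grace 4, Kira 6, Sam 7, Alice 3, Uma 0. Uma eliminated.
Round 2: Grace 4, Kira 6, Sam 7, Alice 3. Alice eliminated.
Round 3: Grace 4, Kira 9, Sam 7. Grace eliminated.
Round 4: Kira 13, Sam 7. Kira has a majority (≥11).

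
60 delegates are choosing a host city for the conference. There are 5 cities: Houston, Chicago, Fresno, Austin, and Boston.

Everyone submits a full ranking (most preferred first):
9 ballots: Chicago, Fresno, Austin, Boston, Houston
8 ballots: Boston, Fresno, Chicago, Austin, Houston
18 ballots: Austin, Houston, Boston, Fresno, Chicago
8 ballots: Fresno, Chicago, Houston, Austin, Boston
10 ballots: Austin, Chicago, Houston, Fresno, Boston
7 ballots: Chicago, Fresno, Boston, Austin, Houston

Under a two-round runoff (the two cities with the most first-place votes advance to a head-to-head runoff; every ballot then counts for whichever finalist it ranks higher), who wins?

Round 1 first-place votes: Houston 0, Chicago 16, Fresno 8, Austin 28, Boston 8. Austin and Chicago advance.
Runoff: Austin is ranked above Chicago on 28 ballots, Chicago above Austin on 32.

Chicago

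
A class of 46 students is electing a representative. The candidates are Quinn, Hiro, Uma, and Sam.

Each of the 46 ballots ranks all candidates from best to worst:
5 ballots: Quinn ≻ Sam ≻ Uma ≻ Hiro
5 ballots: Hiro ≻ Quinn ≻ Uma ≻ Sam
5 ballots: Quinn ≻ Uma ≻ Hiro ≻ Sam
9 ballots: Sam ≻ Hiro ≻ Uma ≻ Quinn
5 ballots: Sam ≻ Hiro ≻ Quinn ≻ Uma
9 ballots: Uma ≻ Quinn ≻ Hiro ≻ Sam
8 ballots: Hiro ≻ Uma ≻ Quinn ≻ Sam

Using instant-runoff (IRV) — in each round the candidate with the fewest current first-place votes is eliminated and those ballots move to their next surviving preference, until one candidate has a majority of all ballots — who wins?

Round 1: Quinn 10, Hiro 13, Uma 9, Sam 14. Uma eliminated.
Round 2: Quinn 19, Hiro 13, Sam 14. Hiro eliminated.
Round 3: Quinn 32, Sam 14. Quinn has a majority (≥24).

Quinn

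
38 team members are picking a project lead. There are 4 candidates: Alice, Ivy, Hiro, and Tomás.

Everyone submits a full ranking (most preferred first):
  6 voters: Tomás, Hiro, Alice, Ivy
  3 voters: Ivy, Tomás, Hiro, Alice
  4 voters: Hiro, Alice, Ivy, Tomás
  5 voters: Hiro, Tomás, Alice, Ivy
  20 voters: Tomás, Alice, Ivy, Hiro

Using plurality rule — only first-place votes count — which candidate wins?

First-place votes: Alice 0, Ivy 3, Hiro 9, Tomás 26.

Tomás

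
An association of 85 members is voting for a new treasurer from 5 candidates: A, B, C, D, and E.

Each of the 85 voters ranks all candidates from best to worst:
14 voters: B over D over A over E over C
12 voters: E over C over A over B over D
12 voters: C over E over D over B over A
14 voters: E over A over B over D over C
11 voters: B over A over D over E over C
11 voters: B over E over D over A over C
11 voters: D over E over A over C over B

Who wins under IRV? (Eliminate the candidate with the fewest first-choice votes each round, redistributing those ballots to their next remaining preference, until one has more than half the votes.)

E

Round 1: A 0, B 36, C 12, D 11, E 26. A eliminated.
Round 2: B 36, C 12, D 11, E 26. D eliminated.
Round 3: B 36, C 12, E 37. C eliminated.
Round 4: B 36, E 49. E has a majority (≥43).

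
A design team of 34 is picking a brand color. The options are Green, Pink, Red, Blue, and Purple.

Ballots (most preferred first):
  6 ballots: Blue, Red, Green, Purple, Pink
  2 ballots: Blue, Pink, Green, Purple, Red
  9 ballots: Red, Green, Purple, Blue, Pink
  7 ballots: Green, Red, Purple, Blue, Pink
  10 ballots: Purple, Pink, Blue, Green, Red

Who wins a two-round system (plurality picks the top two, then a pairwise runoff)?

Round 1 first-place votes: Green 7, Pink 0, Red 9, Blue 8, Purple 10. Purple and Red advance.
Runoff: Purple is ranked above Red on 12 ballots, Red above Purple on 22.

Red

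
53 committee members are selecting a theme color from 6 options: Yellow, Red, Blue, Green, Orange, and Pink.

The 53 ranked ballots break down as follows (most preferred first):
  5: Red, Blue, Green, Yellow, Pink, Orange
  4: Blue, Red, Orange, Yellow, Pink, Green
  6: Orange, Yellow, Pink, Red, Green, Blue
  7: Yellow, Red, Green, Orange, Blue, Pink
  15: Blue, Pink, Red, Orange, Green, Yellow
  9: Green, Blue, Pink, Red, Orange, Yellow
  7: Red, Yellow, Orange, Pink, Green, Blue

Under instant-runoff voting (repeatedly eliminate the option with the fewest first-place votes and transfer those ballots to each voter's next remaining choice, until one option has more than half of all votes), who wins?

Blue

Round 1: Yellow 7, Red 12, Blue 19, Green 9, Orange 6, Pink 0. Pink eliminated.
Round 2: Yellow 7, Red 12, Blue 19, Green 9, Orange 6. Orange eliminated.
Round 3: Yellow 13, Red 12, Blue 19, Green 9. Green eliminated.
Round 4: Yellow 13, Red 12, Blue 28. Blue has a majority (≥27).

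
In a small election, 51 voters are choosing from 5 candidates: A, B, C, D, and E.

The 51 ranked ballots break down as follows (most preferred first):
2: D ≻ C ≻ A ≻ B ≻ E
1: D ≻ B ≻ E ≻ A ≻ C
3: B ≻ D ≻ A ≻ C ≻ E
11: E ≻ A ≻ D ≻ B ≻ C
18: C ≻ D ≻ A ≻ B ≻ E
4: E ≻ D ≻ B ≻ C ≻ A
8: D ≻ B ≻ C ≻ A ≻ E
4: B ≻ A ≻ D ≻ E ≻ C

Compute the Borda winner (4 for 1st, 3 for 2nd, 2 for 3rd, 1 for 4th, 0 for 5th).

D

A: 2×2 + 1×1 + 3×2 + 11×3 + 18×2 + 4×0 + 8×1 + 4×3 = 100
B: 2×1 + 1×3 + 3×4 + 11×1 + 18×1 + 4×2 + 8×3 + 4×4 = 94
C: 2×3 + 1×0 + 3×1 + 11×0 + 18×4 + 4×1 + 8×2 + 4×0 = 101
D: 2×4 + 1×4 + 3×3 + 11×2 + 18×3 + 4×3 + 8×4 + 4×2 = 149
E: 2×0 + 1×2 + 3×0 + 11×4 + 18×0 + 4×4 + 8×0 + 4×1 = 66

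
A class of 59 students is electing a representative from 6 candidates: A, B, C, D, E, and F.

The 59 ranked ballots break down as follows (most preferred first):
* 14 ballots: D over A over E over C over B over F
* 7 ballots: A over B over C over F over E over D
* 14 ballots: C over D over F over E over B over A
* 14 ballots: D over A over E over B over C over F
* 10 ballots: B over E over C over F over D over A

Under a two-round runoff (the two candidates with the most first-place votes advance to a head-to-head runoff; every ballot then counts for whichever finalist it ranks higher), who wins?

Round 1 first-place votes: A 7, B 10, C 14, D 28, E 0, F 0. D and C advance.
Runoff: D is ranked above C on 28 ballots, C above D on 31.

C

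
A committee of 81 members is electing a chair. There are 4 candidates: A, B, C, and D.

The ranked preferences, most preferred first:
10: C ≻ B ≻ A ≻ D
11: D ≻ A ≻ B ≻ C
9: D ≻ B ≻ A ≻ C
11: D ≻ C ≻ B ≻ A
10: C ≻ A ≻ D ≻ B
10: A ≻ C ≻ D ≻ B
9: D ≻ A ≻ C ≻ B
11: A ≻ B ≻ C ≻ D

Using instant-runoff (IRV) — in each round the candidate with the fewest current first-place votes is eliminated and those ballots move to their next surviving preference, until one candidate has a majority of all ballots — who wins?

Round 1: A 21, B 0, C 20, D 40. B eliminated.
Round 2: A 21, C 20, D 40. C eliminated.
Round 3: A 41, D 40. A has a majority (≥41).

A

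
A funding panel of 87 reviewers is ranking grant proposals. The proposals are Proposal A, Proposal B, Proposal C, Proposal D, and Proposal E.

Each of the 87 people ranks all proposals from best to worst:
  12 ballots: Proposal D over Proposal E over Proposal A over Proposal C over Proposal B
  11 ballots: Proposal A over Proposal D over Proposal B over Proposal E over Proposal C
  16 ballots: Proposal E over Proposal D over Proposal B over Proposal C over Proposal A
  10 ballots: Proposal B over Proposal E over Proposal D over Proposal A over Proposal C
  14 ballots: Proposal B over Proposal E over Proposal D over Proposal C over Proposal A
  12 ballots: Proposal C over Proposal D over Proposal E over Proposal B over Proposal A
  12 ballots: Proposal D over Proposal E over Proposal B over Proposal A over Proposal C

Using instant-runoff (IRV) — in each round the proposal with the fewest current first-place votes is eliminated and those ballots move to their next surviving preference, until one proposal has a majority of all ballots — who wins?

Proposal D

Round 1: Proposal A 11, Proposal B 24, Proposal C 12, Proposal D 24, Proposal E 16. Proposal A eliminated.
Round 2: Proposal B 24, Proposal C 12, Proposal D 35, Proposal E 16. Proposal C eliminated.
Round 3: Proposal B 24, Proposal D 47, Proposal E 16. Proposal D has a majority (≥44).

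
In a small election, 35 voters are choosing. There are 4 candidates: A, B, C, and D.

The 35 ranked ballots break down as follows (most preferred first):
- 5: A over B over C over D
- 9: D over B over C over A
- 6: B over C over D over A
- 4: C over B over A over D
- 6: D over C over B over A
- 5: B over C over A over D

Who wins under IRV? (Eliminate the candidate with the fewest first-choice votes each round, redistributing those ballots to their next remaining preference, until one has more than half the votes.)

Round 1: A 5, B 11, C 4, D 15. C eliminated.
Round 2: A 5, B 15, D 15. A eliminated.
Round 3: B 20, D 15. B has a majority (≥18).

B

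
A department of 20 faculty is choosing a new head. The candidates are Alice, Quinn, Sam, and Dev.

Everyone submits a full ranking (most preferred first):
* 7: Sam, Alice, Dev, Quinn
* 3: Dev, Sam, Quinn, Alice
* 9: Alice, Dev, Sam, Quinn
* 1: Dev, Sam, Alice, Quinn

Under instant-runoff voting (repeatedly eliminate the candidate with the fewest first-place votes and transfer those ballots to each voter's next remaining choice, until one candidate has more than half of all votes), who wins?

Round 1: Alice 9, Quinn 0, Sam 7, Dev 4. Quinn eliminated.
Round 2: Alice 9, Sam 7, Dev 4. Dev eliminated.
Round 3: Alice 9, Sam 11. Sam has a majority (≥11).

Sam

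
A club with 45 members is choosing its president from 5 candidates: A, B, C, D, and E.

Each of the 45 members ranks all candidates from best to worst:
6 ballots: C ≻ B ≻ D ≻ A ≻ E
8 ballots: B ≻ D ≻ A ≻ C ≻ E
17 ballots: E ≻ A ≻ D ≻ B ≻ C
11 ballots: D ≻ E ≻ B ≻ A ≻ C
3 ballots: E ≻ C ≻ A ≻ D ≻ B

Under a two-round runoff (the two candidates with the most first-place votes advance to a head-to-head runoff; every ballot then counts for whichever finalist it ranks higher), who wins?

Round 1 first-place votes: A 0, B 8, C 6, D 11, E 20. E and D advance.
Runoff: E is ranked above D on 20 ballots, D above E on 25.

D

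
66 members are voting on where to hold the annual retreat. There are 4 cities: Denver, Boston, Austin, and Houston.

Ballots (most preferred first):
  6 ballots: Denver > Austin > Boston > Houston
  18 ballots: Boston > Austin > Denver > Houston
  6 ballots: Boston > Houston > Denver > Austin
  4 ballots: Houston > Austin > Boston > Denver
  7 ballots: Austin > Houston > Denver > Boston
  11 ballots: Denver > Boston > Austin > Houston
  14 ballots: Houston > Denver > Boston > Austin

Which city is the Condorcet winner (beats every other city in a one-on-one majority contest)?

Denver vs Boston: 38–28
Denver vs Austin: 37–29
Denver vs Houston: 35–31
Denver beats every other city.

Denver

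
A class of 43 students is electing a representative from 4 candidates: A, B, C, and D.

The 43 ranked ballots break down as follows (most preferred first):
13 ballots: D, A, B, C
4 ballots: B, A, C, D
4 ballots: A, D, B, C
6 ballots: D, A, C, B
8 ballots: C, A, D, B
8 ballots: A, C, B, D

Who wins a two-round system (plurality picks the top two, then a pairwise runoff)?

Round 1 first-place votes: A 12, B 4, C 8, D 19. D and A advance.
Runoff: D is ranked above A on 19 ballots, A above D on 24.

A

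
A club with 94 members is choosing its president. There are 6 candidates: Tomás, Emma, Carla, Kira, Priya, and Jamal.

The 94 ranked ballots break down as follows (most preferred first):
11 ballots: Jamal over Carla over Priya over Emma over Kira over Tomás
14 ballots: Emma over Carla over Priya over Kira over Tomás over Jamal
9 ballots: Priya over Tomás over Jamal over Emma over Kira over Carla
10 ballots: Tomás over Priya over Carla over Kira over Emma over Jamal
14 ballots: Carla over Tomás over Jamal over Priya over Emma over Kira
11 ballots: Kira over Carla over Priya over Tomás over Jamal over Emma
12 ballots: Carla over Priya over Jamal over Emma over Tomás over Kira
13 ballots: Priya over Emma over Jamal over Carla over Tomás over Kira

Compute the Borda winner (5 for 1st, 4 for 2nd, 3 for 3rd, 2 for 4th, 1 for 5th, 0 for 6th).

Priya

Tomás: 11×0 + 14×1 + 9×4 + 10×5 + 14×4 + 11×2 + 12×1 + 13×1 = 203
Emma: 11×2 + 14×5 + 9×2 + 10×1 + 14×1 + 11×0 + 12×2 + 13×4 = 210
Carla: 11×4 + 14×4 + 9×0 + 10×3 + 14×5 + 11×4 + 12×5 + 13×2 = 330
Kira: 11×1 + 14×2 + 9×1 + 10×2 + 14×0 + 11×5 + 12×0 + 13×0 = 123
Priya: 11×3 + 14×3 + 9×5 + 10×4 + 14×2 + 11×3 + 12×4 + 13×5 = 334
Jamal: 11×5 + 14×0 + 9×3 + 10×0 + 14×3 + 11×1 + 12×3 + 13×3 = 210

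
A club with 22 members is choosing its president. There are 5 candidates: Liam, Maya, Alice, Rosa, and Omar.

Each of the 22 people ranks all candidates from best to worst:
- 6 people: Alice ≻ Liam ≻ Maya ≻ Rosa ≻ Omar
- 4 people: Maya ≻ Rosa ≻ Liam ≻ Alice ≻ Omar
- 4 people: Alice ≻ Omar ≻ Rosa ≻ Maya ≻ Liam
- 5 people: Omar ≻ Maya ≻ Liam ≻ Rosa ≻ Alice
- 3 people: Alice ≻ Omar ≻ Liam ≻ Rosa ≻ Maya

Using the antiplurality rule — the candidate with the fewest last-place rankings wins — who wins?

Rosa

Last-place votes: Liam 4, Maya 3, Alice 5, Rosa 0, Omar 10.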